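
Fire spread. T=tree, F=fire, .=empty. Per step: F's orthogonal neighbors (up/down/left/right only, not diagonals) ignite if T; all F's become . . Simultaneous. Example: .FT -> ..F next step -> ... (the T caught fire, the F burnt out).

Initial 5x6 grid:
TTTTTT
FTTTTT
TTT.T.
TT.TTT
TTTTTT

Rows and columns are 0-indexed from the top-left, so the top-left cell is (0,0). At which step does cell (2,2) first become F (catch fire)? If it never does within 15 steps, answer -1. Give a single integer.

Step 1: cell (2,2)='T' (+3 fires, +1 burnt)
Step 2: cell (2,2)='T' (+4 fires, +3 burnt)
Step 3: cell (2,2)='F' (+5 fires, +4 burnt)
  -> target ignites at step 3
Step 4: cell (2,2)='.' (+3 fires, +5 burnt)
Step 5: cell (2,2)='.' (+4 fires, +3 burnt)
Step 6: cell (2,2)='.' (+3 fires, +4 burnt)
Step 7: cell (2,2)='.' (+3 fires, +3 burnt)
Step 8: cell (2,2)='.' (+1 fires, +3 burnt)
Step 9: cell (2,2)='.' (+0 fires, +1 burnt)
  fire out at step 9

3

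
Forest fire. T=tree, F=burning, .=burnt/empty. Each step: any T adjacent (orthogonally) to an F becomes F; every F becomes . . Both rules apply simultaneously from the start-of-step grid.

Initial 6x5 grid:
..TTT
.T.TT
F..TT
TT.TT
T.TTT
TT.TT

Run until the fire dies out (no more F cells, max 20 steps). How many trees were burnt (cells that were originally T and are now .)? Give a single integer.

Step 1: +1 fires, +1 burnt (F count now 1)
Step 2: +2 fires, +1 burnt (F count now 2)
Step 3: +1 fires, +2 burnt (F count now 1)
Step 4: +1 fires, +1 burnt (F count now 1)
Step 5: +0 fires, +1 burnt (F count now 0)
Fire out after step 5
Initially T: 20, now '.': 15
Total burnt (originally-T cells now '.'): 5

Answer: 5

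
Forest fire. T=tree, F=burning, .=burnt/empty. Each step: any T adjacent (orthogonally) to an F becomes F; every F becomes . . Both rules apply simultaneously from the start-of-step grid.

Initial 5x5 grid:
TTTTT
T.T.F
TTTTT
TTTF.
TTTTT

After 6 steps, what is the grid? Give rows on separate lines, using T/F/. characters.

Step 1: 5 trees catch fire, 2 burn out
  TTTTF
  T.T..
  TTTFF
  TTF..
  TTTFT
Step 2: 5 trees catch fire, 5 burn out
  TTTF.
  T.T..
  TTF..
  TF...
  TTF.F
Step 3: 5 trees catch fire, 5 burn out
  TTF..
  T.F..
  TF...
  F....
  TF...
Step 4: 3 trees catch fire, 5 burn out
  TF...
  T....
  F....
  .....
  F....
Step 5: 2 trees catch fire, 3 burn out
  F....
  F....
  .....
  .....
  .....
Step 6: 0 trees catch fire, 2 burn out
  .....
  .....
  .....
  .....
  .....

.....
.....
.....
.....
.....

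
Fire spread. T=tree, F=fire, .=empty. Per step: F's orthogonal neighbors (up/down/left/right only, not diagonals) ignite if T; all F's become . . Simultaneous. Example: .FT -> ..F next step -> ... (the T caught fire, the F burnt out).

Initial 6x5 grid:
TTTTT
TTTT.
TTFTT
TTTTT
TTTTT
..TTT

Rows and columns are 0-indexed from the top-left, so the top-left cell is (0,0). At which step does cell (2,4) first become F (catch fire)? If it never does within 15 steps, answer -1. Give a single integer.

Step 1: cell (2,4)='T' (+4 fires, +1 burnt)
Step 2: cell (2,4)='F' (+8 fires, +4 burnt)
  -> target ignites at step 2
Step 3: cell (2,4)='.' (+8 fires, +8 burnt)
Step 4: cell (2,4)='.' (+5 fires, +8 burnt)
Step 5: cell (2,4)='.' (+1 fires, +5 burnt)
Step 6: cell (2,4)='.' (+0 fires, +1 burnt)
  fire out at step 6

2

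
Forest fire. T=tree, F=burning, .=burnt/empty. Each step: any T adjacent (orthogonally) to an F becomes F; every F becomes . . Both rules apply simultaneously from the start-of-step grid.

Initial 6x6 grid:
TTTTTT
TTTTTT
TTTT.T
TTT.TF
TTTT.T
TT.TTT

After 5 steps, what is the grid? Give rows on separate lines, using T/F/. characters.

Step 1: 3 trees catch fire, 1 burn out
  TTTTTT
  TTTTTT
  TTTT.F
  TTT.F.
  TTTT.F
  TT.TTT
Step 2: 2 trees catch fire, 3 burn out
  TTTTTT
  TTTTTF
  TTTT..
  TTT...
  TTTT..
  TT.TTF
Step 3: 3 trees catch fire, 2 burn out
  TTTTTF
  TTTTF.
  TTTT..
  TTT...
  TTTT..
  TT.TF.
Step 4: 3 trees catch fire, 3 burn out
  TTTTF.
  TTTF..
  TTTT..
  TTT...
  TTTT..
  TT.F..
Step 5: 4 trees catch fire, 3 burn out
  TTTF..
  TTF...
  TTTF..
  TTT...
  TTTF..
  TT....

TTTF..
TTF...
TTTF..
TTT...
TTTF..
TT....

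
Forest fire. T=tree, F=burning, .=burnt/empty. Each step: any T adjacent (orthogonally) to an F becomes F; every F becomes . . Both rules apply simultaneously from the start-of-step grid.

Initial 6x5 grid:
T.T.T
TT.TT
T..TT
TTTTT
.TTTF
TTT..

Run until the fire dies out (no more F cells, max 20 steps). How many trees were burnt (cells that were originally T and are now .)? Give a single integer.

Answer: 20

Derivation:
Step 1: +2 fires, +1 burnt (F count now 2)
Step 2: +3 fires, +2 burnt (F count now 3)
Step 3: +5 fires, +3 burnt (F count now 5)
Step 4: +4 fires, +5 burnt (F count now 4)
Step 5: +2 fires, +4 burnt (F count now 2)
Step 6: +1 fires, +2 burnt (F count now 1)
Step 7: +1 fires, +1 burnt (F count now 1)
Step 8: +2 fires, +1 burnt (F count now 2)
Step 9: +0 fires, +2 burnt (F count now 0)
Fire out after step 9
Initially T: 21, now '.': 29
Total burnt (originally-T cells now '.'): 20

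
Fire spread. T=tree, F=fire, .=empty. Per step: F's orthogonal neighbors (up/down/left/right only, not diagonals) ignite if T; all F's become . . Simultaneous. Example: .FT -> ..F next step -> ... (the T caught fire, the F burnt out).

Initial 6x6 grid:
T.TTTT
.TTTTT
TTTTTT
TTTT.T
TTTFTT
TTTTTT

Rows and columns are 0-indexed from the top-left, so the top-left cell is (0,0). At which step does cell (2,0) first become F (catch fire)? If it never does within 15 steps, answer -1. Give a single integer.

Step 1: cell (2,0)='T' (+4 fires, +1 burnt)
Step 2: cell (2,0)='T' (+6 fires, +4 burnt)
Step 3: cell (2,0)='T' (+8 fires, +6 burnt)
Step 4: cell (2,0)='T' (+7 fires, +8 burnt)
Step 5: cell (2,0)='F' (+5 fires, +7 burnt)
  -> target ignites at step 5
Step 6: cell (2,0)='.' (+1 fires, +5 burnt)
Step 7: cell (2,0)='.' (+0 fires, +1 burnt)
  fire out at step 7

5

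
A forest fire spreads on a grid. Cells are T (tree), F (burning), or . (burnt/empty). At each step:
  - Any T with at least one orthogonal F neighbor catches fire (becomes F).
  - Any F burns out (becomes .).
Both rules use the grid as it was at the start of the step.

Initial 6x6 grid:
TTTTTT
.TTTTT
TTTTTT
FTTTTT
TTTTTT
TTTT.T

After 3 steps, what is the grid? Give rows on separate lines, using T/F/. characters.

Step 1: 3 trees catch fire, 1 burn out
  TTTTTT
  .TTTTT
  FTTTTT
  .FTTTT
  FTTTTT
  TTTT.T
Step 2: 4 trees catch fire, 3 burn out
  TTTTTT
  .TTTTT
  .FTTTT
  ..FTTT
  .FTTTT
  FTTT.T
Step 3: 5 trees catch fire, 4 burn out
  TTTTTT
  .FTTTT
  ..FTTT
  ...FTT
  ..FTTT
  .FTT.T

TTTTTT
.FTTTT
..FTTT
...FTT
..FTTT
.FTT.T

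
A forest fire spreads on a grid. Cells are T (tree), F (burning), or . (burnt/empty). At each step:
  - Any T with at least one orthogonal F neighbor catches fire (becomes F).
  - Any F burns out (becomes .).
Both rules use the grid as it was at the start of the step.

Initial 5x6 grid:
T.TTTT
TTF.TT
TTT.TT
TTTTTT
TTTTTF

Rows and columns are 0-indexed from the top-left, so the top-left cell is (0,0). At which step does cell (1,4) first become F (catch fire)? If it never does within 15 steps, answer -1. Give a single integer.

Step 1: cell (1,4)='T' (+5 fires, +2 burnt)
Step 2: cell (1,4)='T' (+7 fires, +5 burnt)
Step 3: cell (1,4)='T' (+8 fires, +7 burnt)
Step 4: cell (1,4)='F' (+4 fires, +8 burnt)
  -> target ignites at step 4
Step 5: cell (1,4)='.' (+1 fires, +4 burnt)
Step 6: cell (1,4)='.' (+0 fires, +1 burnt)
  fire out at step 6

4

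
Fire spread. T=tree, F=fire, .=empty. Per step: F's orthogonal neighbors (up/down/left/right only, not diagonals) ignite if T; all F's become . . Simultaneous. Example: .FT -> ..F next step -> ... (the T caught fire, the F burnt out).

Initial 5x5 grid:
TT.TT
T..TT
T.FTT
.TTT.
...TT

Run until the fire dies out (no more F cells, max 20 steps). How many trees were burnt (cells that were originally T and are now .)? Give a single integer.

Answer: 11

Derivation:
Step 1: +2 fires, +1 burnt (F count now 2)
Step 2: +4 fires, +2 burnt (F count now 4)
Step 3: +3 fires, +4 burnt (F count now 3)
Step 4: +2 fires, +3 burnt (F count now 2)
Step 5: +0 fires, +2 burnt (F count now 0)
Fire out after step 5
Initially T: 15, now '.': 21
Total burnt (originally-T cells now '.'): 11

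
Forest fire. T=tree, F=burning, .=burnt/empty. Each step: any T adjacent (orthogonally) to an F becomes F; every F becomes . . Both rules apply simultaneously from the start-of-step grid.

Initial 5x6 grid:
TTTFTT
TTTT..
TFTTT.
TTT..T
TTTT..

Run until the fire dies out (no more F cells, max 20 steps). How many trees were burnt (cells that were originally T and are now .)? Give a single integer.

Answer: 20

Derivation:
Step 1: +7 fires, +2 burnt (F count now 7)
Step 2: +8 fires, +7 burnt (F count now 8)
Step 3: +4 fires, +8 burnt (F count now 4)
Step 4: +1 fires, +4 burnt (F count now 1)
Step 5: +0 fires, +1 burnt (F count now 0)
Fire out after step 5
Initially T: 21, now '.': 29
Total burnt (originally-T cells now '.'): 20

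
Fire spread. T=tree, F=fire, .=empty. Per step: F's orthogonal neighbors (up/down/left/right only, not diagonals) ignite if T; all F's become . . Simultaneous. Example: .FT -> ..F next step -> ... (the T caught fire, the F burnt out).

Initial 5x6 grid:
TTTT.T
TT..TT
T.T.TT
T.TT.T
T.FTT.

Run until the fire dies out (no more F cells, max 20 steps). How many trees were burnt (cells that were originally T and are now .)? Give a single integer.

Step 1: +2 fires, +1 burnt (F count now 2)
Step 2: +3 fires, +2 burnt (F count now 3)
Step 3: +0 fires, +3 burnt (F count now 0)
Fire out after step 3
Initially T: 20, now '.': 15
Total burnt (originally-T cells now '.'): 5

Answer: 5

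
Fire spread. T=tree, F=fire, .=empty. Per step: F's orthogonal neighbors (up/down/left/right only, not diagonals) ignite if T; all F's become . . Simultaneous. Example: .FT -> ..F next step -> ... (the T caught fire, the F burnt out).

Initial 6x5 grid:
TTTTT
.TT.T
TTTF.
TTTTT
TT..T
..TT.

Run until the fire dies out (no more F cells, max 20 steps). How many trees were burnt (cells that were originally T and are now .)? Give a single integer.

Step 1: +2 fires, +1 burnt (F count now 2)
Step 2: +4 fires, +2 burnt (F count now 4)
Step 3: +5 fires, +4 burnt (F count now 5)
Step 4: +4 fires, +5 burnt (F count now 4)
Step 5: +3 fires, +4 burnt (F count now 3)
Step 6: +1 fires, +3 burnt (F count now 1)
Step 7: +0 fires, +1 burnt (F count now 0)
Fire out after step 7
Initially T: 21, now '.': 28
Total burnt (originally-T cells now '.'): 19

Answer: 19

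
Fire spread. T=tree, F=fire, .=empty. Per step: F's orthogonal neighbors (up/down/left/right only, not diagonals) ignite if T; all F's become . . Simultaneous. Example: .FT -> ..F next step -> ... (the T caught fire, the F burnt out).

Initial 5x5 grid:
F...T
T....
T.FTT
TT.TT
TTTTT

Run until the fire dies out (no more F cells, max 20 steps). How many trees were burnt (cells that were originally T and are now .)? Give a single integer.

Step 1: +2 fires, +2 burnt (F count now 2)
Step 2: +3 fires, +2 burnt (F count now 3)
Step 3: +3 fires, +3 burnt (F count now 3)
Step 4: +4 fires, +3 burnt (F count now 4)
Step 5: +1 fires, +4 burnt (F count now 1)
Step 6: +0 fires, +1 burnt (F count now 0)
Fire out after step 6
Initially T: 14, now '.': 24
Total burnt (originally-T cells now '.'): 13

Answer: 13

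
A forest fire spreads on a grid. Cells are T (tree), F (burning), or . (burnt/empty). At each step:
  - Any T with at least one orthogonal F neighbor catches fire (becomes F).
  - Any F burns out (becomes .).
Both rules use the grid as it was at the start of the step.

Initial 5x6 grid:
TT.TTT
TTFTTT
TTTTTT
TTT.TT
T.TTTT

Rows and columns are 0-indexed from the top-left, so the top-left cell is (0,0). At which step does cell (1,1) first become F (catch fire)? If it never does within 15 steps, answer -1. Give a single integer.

Step 1: cell (1,1)='F' (+3 fires, +1 burnt)
  -> target ignites at step 1
Step 2: cell (1,1)='.' (+7 fires, +3 burnt)
Step 3: cell (1,1)='.' (+7 fires, +7 burnt)
Step 4: cell (1,1)='.' (+5 fires, +7 burnt)
Step 5: cell (1,1)='.' (+3 fires, +5 burnt)
Step 6: cell (1,1)='.' (+1 fires, +3 burnt)
Step 7: cell (1,1)='.' (+0 fires, +1 burnt)
  fire out at step 7

1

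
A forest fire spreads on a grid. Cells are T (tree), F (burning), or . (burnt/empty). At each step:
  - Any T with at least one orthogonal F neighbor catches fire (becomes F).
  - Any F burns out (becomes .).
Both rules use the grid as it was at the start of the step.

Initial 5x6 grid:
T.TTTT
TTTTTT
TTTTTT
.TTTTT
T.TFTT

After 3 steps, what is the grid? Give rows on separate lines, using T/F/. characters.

Step 1: 3 trees catch fire, 1 burn out
  T.TTTT
  TTTTTT
  TTTTTT
  .TTFTT
  T.F.FT
Step 2: 4 trees catch fire, 3 burn out
  T.TTTT
  TTTTTT
  TTTFTT
  .TF.FT
  T....F
Step 3: 5 trees catch fire, 4 burn out
  T.TTTT
  TTTFTT
  TTF.FT
  .F...F
  T.....

T.TTTT
TTTFTT
TTF.FT
.F...F
T.....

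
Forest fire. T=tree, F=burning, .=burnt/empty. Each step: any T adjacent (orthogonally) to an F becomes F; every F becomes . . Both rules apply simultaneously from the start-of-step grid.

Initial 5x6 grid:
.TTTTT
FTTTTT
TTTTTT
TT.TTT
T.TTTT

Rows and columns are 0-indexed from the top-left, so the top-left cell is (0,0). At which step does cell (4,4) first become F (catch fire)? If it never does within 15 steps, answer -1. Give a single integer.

Step 1: cell (4,4)='T' (+2 fires, +1 burnt)
Step 2: cell (4,4)='T' (+4 fires, +2 burnt)
Step 3: cell (4,4)='T' (+5 fires, +4 burnt)
Step 4: cell (4,4)='T' (+3 fires, +5 burnt)
Step 5: cell (4,4)='T' (+4 fires, +3 burnt)
Step 6: cell (4,4)='T' (+4 fires, +4 burnt)
Step 7: cell (4,4)='F' (+3 fires, +4 burnt)
  -> target ignites at step 7
Step 8: cell (4,4)='.' (+1 fires, +3 burnt)
Step 9: cell (4,4)='.' (+0 fires, +1 burnt)
  fire out at step 9

7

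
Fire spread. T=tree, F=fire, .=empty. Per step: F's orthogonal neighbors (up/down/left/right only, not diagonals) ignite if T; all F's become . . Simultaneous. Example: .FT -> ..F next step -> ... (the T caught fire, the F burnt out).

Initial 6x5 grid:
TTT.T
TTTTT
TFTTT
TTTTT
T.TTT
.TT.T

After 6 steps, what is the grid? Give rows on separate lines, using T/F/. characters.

Step 1: 4 trees catch fire, 1 burn out
  TTT.T
  TFTTT
  F.FTT
  TFTTT
  T.TTT
  .TT.T
Step 2: 6 trees catch fire, 4 burn out
  TFT.T
  F.FTT
  ...FT
  F.FTT
  T.TTT
  .TT.T
Step 3: 7 trees catch fire, 6 burn out
  F.F.T
  ...FT
  ....F
  ...FT
  F.FTT
  .TT.T
Step 4: 4 trees catch fire, 7 burn out
  ....T
  ....F
  .....
  ....F
  ...FT
  .TF.T
Step 5: 3 trees catch fire, 4 burn out
  ....F
  .....
  .....
  .....
  ....F
  .F..T
Step 6: 1 trees catch fire, 3 burn out
  .....
  .....
  .....
  .....
  .....
  ....F

.....
.....
.....
.....
.....
....F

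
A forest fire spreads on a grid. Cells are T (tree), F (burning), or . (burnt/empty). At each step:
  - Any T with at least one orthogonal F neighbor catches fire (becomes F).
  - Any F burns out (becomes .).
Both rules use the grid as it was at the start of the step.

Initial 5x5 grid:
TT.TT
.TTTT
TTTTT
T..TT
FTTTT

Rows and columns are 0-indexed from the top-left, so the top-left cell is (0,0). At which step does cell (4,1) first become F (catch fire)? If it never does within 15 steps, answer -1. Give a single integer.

Step 1: cell (4,1)='F' (+2 fires, +1 burnt)
  -> target ignites at step 1
Step 2: cell (4,1)='.' (+2 fires, +2 burnt)
Step 3: cell (4,1)='.' (+2 fires, +2 burnt)
Step 4: cell (4,1)='.' (+4 fires, +2 burnt)
Step 5: cell (4,1)='.' (+4 fires, +4 burnt)
Step 6: cell (4,1)='.' (+3 fires, +4 burnt)
Step 7: cell (4,1)='.' (+2 fires, +3 burnt)
Step 8: cell (4,1)='.' (+1 fires, +2 burnt)
Step 9: cell (4,1)='.' (+0 fires, +1 burnt)
  fire out at step 9

1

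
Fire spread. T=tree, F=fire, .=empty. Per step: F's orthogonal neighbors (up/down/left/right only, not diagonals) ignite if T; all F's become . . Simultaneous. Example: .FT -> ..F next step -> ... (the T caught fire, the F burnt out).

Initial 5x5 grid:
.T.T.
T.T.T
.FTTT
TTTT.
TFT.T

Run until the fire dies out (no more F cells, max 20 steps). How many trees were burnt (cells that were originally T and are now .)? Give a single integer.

Step 1: +4 fires, +2 burnt (F count now 4)
Step 2: +4 fires, +4 burnt (F count now 4)
Step 3: +2 fires, +4 burnt (F count now 2)
Step 4: +1 fires, +2 burnt (F count now 1)
Step 5: +0 fires, +1 burnt (F count now 0)
Fire out after step 5
Initially T: 15, now '.': 21
Total burnt (originally-T cells now '.'): 11

Answer: 11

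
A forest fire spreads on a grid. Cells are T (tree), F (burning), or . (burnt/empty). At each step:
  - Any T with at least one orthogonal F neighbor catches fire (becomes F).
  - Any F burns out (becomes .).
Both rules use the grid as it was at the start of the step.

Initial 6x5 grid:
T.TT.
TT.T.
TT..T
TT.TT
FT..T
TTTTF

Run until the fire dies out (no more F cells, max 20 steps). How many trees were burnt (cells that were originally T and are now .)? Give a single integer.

Answer: 16

Derivation:
Step 1: +5 fires, +2 burnt (F count now 5)
Step 2: +5 fires, +5 burnt (F count now 5)
Step 3: +4 fires, +5 burnt (F count now 4)
Step 4: +2 fires, +4 burnt (F count now 2)
Step 5: +0 fires, +2 burnt (F count now 0)
Fire out after step 5
Initially T: 19, now '.': 27
Total burnt (originally-T cells now '.'): 16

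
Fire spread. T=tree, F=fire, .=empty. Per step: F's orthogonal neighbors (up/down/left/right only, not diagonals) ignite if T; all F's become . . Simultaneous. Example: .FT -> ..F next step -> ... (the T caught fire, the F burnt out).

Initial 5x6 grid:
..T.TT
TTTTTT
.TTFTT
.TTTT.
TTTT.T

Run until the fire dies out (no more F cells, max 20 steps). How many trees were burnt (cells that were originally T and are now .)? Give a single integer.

Step 1: +4 fires, +1 burnt (F count now 4)
Step 2: +7 fires, +4 burnt (F count now 7)
Step 3: +6 fires, +7 burnt (F count now 6)
Step 4: +3 fires, +6 burnt (F count now 3)
Step 5: +1 fires, +3 burnt (F count now 1)
Step 6: +0 fires, +1 burnt (F count now 0)
Fire out after step 6
Initially T: 22, now '.': 29
Total burnt (originally-T cells now '.'): 21

Answer: 21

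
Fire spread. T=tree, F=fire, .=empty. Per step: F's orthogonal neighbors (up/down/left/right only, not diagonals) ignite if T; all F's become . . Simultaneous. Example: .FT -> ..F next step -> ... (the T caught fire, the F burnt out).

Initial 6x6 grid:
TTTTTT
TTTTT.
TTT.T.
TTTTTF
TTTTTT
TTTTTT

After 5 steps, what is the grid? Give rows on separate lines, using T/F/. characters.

Step 1: 2 trees catch fire, 1 burn out
  TTTTTT
  TTTTT.
  TTT.T.
  TTTTF.
  TTTTTF
  TTTTTT
Step 2: 4 trees catch fire, 2 burn out
  TTTTTT
  TTTTT.
  TTT.F.
  TTTF..
  TTTTF.
  TTTTTF
Step 3: 4 trees catch fire, 4 burn out
  TTTTTT
  TTTTF.
  TTT...
  TTF...
  TTTF..
  TTTTF.
Step 4: 6 trees catch fire, 4 burn out
  TTTTFT
  TTTF..
  TTF...
  TF....
  TTF...
  TTTF..
Step 5: 7 trees catch fire, 6 burn out
  TTTF.F
  TTF...
  TF....
  F.....
  TF....
  TTF...

TTTF.F
TTF...
TF....
F.....
TF....
TTF...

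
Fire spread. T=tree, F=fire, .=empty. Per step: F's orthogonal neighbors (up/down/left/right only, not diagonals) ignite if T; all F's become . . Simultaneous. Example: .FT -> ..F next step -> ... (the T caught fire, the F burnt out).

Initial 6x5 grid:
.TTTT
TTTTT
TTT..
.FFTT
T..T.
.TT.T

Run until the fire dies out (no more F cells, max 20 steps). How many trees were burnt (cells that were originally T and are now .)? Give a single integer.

Step 1: +3 fires, +2 burnt (F count now 3)
Step 2: +5 fires, +3 burnt (F count now 5)
Step 3: +4 fires, +5 burnt (F count now 4)
Step 4: +2 fires, +4 burnt (F count now 2)
Step 5: +1 fires, +2 burnt (F count now 1)
Step 6: +0 fires, +1 burnt (F count now 0)
Fire out after step 6
Initially T: 19, now '.': 26
Total burnt (originally-T cells now '.'): 15

Answer: 15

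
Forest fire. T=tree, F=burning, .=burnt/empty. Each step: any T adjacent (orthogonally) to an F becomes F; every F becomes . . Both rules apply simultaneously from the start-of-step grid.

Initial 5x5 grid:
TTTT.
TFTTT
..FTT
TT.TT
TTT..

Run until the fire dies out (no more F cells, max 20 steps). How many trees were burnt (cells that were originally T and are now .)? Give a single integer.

Step 1: +4 fires, +2 burnt (F count now 4)
Step 2: +5 fires, +4 burnt (F count now 5)
Step 3: +3 fires, +5 burnt (F count now 3)
Step 4: +0 fires, +3 burnt (F count now 0)
Fire out after step 4
Initially T: 17, now '.': 20
Total burnt (originally-T cells now '.'): 12

Answer: 12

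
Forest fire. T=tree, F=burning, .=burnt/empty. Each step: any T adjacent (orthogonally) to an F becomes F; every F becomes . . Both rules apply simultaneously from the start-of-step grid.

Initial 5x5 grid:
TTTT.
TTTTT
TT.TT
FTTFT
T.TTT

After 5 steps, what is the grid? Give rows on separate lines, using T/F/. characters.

Step 1: 7 trees catch fire, 2 burn out
  TTTT.
  TTTTT
  FT.FT
  .FF.F
  F.TFT
Step 2: 6 trees catch fire, 7 burn out
  TTTT.
  FTTFT
  .F..F
  .....
  ..F.F
Step 3: 5 trees catch fire, 6 burn out
  FTTF.
  .FF.F
  .....
  .....
  .....
Step 4: 2 trees catch fire, 5 burn out
  .FF..
  .....
  .....
  .....
  .....
Step 5: 0 trees catch fire, 2 burn out
  .....
  .....
  .....
  .....
  .....

.....
.....
.....
.....
.....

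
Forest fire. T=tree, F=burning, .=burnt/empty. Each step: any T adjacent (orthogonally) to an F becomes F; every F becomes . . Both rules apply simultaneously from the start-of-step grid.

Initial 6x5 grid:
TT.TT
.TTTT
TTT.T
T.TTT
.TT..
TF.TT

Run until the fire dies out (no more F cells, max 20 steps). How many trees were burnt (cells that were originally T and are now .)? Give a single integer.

Answer: 19

Derivation:
Step 1: +2 fires, +1 burnt (F count now 2)
Step 2: +1 fires, +2 burnt (F count now 1)
Step 3: +1 fires, +1 burnt (F count now 1)
Step 4: +2 fires, +1 burnt (F count now 2)
Step 5: +3 fires, +2 burnt (F count now 3)
Step 6: +4 fires, +3 burnt (F count now 4)
Step 7: +4 fires, +4 burnt (F count now 4)
Step 8: +2 fires, +4 burnt (F count now 2)
Step 9: +0 fires, +2 burnt (F count now 0)
Fire out after step 9
Initially T: 21, now '.': 28
Total burnt (originally-T cells now '.'): 19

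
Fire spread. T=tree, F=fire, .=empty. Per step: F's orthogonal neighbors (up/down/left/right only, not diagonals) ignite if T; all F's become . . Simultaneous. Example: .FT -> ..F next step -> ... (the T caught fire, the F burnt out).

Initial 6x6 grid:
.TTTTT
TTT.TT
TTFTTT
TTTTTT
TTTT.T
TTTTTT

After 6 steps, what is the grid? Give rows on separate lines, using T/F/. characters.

Step 1: 4 trees catch fire, 1 burn out
  .TTTTT
  TTF.TT
  TF.FTT
  TTFTTT
  TTTT.T
  TTTTTT
Step 2: 7 trees catch fire, 4 burn out
  .TFTTT
  TF..TT
  F...FT
  TF.FTT
  TTFT.T
  TTTTTT
Step 3: 10 trees catch fire, 7 burn out
  .F.FTT
  F...FT
  .....F
  F...FT
  TF.F.T
  TTFTTT
Step 4: 6 trees catch fire, 10 burn out
  ....FT
  .....F
  ......
  .....F
  F....T
  TF.FTT
Step 5: 4 trees catch fire, 6 burn out
  .....F
  ......
  ......
  ......
  .....F
  F...FT
Step 6: 1 trees catch fire, 4 burn out
  ......
  ......
  ......
  ......
  ......
  .....F

......
......
......
......
......
.....F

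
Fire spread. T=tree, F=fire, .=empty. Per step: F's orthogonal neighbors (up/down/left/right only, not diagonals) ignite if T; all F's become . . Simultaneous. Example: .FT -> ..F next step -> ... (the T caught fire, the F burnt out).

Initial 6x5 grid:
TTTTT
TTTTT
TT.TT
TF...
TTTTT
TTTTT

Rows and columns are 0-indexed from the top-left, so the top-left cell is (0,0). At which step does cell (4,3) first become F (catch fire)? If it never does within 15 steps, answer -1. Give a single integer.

Step 1: cell (4,3)='T' (+3 fires, +1 burnt)
Step 2: cell (4,3)='T' (+5 fires, +3 burnt)
Step 3: cell (4,3)='F' (+6 fires, +5 burnt)
  -> target ignites at step 3
Step 4: cell (4,3)='.' (+5 fires, +6 burnt)
Step 5: cell (4,3)='.' (+4 fires, +5 burnt)
Step 6: cell (4,3)='.' (+2 fires, +4 burnt)
Step 7: cell (4,3)='.' (+0 fires, +2 burnt)
  fire out at step 7

3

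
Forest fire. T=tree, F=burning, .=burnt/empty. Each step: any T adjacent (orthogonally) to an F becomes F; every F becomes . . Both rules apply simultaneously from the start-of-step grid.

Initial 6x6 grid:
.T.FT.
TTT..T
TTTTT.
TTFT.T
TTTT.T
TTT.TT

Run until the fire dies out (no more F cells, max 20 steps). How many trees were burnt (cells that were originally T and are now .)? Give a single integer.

Answer: 20

Derivation:
Step 1: +5 fires, +2 burnt (F count now 5)
Step 2: +7 fires, +5 burnt (F count now 7)
Step 3: +5 fires, +7 burnt (F count now 5)
Step 4: +3 fires, +5 burnt (F count now 3)
Step 5: +0 fires, +3 burnt (F count now 0)
Fire out after step 5
Initially T: 25, now '.': 31
Total burnt (originally-T cells now '.'): 20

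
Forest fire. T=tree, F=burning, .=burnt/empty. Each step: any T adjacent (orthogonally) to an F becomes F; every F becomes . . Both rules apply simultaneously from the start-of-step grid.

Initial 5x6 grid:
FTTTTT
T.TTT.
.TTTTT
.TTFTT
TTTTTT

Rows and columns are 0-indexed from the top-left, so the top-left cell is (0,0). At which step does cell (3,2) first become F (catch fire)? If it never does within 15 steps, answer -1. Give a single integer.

Step 1: cell (3,2)='F' (+6 fires, +2 burnt)
  -> target ignites at step 1
Step 2: cell (3,2)='.' (+8 fires, +6 burnt)
Step 3: cell (3,2)='.' (+7 fires, +8 burnt)
Step 4: cell (3,2)='.' (+2 fires, +7 burnt)
Step 5: cell (3,2)='.' (+1 fires, +2 burnt)
Step 6: cell (3,2)='.' (+0 fires, +1 burnt)
  fire out at step 6

1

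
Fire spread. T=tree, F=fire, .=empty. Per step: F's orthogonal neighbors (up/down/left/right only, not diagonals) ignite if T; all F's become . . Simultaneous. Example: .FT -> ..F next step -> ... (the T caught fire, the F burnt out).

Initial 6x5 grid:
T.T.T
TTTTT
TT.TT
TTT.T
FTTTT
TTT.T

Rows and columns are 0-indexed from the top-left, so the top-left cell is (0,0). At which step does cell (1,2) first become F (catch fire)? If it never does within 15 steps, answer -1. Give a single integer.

Step 1: cell (1,2)='T' (+3 fires, +1 burnt)
Step 2: cell (1,2)='T' (+4 fires, +3 burnt)
Step 3: cell (1,2)='T' (+5 fires, +4 burnt)
Step 4: cell (1,2)='T' (+3 fires, +5 burnt)
Step 5: cell (1,2)='F' (+3 fires, +3 burnt)
  -> target ignites at step 5
Step 6: cell (1,2)='.' (+3 fires, +3 burnt)
Step 7: cell (1,2)='.' (+2 fires, +3 burnt)
Step 8: cell (1,2)='.' (+1 fires, +2 burnt)
Step 9: cell (1,2)='.' (+0 fires, +1 burnt)
  fire out at step 9

5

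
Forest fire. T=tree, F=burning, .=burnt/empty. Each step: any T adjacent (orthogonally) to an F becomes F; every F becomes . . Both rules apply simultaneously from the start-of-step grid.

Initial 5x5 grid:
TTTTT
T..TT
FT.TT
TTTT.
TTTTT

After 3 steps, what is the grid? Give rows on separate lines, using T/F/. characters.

Step 1: 3 trees catch fire, 1 burn out
  TTTTT
  F..TT
  .F.TT
  FTTT.
  TTTTT
Step 2: 3 trees catch fire, 3 burn out
  FTTTT
  ...TT
  ...TT
  .FTT.
  FTTTT
Step 3: 3 trees catch fire, 3 burn out
  .FTTT
  ...TT
  ...TT
  ..FT.
  .FTTT

.FTTT
...TT
...TT
..FT.
.FTTT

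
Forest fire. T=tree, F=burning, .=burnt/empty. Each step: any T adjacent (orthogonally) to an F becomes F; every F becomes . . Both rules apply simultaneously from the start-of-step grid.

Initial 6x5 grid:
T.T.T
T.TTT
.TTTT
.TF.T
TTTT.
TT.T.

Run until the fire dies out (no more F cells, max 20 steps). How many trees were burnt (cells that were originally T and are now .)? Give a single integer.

Answer: 18

Derivation:
Step 1: +3 fires, +1 burnt (F count now 3)
Step 2: +5 fires, +3 burnt (F count now 5)
Step 3: +6 fires, +5 burnt (F count now 6)
Step 4: +3 fires, +6 burnt (F count now 3)
Step 5: +1 fires, +3 burnt (F count now 1)
Step 6: +0 fires, +1 burnt (F count now 0)
Fire out after step 6
Initially T: 20, now '.': 28
Total burnt (originally-T cells now '.'): 18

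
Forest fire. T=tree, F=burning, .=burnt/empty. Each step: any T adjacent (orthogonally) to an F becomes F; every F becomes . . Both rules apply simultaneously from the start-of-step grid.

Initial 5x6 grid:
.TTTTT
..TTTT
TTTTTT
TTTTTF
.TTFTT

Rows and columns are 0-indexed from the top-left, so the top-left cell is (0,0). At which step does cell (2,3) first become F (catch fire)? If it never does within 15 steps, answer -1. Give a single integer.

Step 1: cell (2,3)='T' (+6 fires, +2 burnt)
Step 2: cell (2,3)='F' (+5 fires, +6 burnt)
  -> target ignites at step 2
Step 3: cell (2,3)='.' (+5 fires, +5 burnt)
Step 4: cell (2,3)='.' (+5 fires, +5 burnt)
Step 5: cell (2,3)='.' (+2 fires, +5 burnt)
Step 6: cell (2,3)='.' (+1 fires, +2 burnt)
Step 7: cell (2,3)='.' (+0 fires, +1 burnt)
  fire out at step 7

2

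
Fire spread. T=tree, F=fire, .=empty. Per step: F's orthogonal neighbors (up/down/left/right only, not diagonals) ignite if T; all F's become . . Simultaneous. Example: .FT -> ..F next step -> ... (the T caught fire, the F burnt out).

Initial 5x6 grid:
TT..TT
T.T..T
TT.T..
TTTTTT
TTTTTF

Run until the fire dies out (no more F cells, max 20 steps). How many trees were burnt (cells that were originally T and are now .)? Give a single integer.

Answer: 17

Derivation:
Step 1: +2 fires, +1 burnt (F count now 2)
Step 2: +2 fires, +2 burnt (F count now 2)
Step 3: +2 fires, +2 burnt (F count now 2)
Step 4: +3 fires, +2 burnt (F count now 3)
Step 5: +2 fires, +3 burnt (F count now 2)
Step 6: +2 fires, +2 burnt (F count now 2)
Step 7: +1 fires, +2 burnt (F count now 1)
Step 8: +1 fires, +1 burnt (F count now 1)
Step 9: +1 fires, +1 burnt (F count now 1)
Step 10: +1 fires, +1 burnt (F count now 1)
Step 11: +0 fires, +1 burnt (F count now 0)
Fire out after step 11
Initially T: 21, now '.': 26
Total burnt (originally-T cells now '.'): 17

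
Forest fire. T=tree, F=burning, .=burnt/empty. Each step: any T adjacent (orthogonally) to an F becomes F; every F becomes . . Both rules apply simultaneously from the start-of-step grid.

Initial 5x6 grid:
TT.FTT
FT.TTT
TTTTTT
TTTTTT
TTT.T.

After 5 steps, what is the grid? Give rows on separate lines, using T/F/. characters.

Step 1: 5 trees catch fire, 2 burn out
  FT..FT
  .F.FTT
  FTTTTT
  TTTTTT
  TTT.T.
Step 2: 6 trees catch fire, 5 burn out
  .F...F
  ....FT
  .FTFTT
  FTTTTT
  TTT.T.
Step 3: 6 trees catch fire, 6 burn out
  ......
  .....F
  ..F.FT
  .FTFTT
  FTT.T.
Step 4: 4 trees catch fire, 6 burn out
  ......
  ......
  .....F
  ..F.FT
  .FT.T.
Step 5: 3 trees catch fire, 4 burn out
  ......
  ......
  ......
  .....F
  ..F.F.

......
......
......
.....F
..F.F.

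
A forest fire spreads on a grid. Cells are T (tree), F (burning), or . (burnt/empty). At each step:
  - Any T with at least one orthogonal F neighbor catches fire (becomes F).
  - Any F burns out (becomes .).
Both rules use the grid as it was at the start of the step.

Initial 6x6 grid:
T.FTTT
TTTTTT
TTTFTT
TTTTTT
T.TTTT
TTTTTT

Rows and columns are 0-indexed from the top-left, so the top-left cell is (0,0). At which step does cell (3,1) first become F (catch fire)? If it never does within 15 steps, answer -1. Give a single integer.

Step 1: cell (3,1)='T' (+6 fires, +2 burnt)
Step 2: cell (3,1)='T' (+8 fires, +6 burnt)
Step 3: cell (3,1)='F' (+9 fires, +8 burnt)
  -> target ignites at step 3
Step 4: cell (3,1)='.' (+5 fires, +9 burnt)
Step 5: cell (3,1)='.' (+3 fires, +5 burnt)
Step 6: cell (3,1)='.' (+1 fires, +3 burnt)
Step 7: cell (3,1)='.' (+0 fires, +1 burnt)
  fire out at step 7

3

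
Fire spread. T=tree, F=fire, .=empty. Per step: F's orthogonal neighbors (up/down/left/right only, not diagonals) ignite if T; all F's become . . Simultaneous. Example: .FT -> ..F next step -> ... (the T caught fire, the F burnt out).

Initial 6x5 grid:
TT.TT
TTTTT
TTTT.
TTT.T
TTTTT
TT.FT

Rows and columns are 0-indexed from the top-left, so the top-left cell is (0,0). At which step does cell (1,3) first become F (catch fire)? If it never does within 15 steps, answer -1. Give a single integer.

Step 1: cell (1,3)='T' (+2 fires, +1 burnt)
Step 2: cell (1,3)='T' (+2 fires, +2 burnt)
Step 3: cell (1,3)='T' (+3 fires, +2 burnt)
Step 4: cell (1,3)='T' (+4 fires, +3 burnt)
Step 5: cell (1,3)='T' (+5 fires, +4 burnt)
Step 6: cell (1,3)='F' (+3 fires, +5 burnt)
  -> target ignites at step 6
Step 7: cell (1,3)='.' (+4 fires, +3 burnt)
Step 8: cell (1,3)='.' (+2 fires, +4 burnt)
Step 9: cell (1,3)='.' (+0 fires, +2 burnt)
  fire out at step 9

6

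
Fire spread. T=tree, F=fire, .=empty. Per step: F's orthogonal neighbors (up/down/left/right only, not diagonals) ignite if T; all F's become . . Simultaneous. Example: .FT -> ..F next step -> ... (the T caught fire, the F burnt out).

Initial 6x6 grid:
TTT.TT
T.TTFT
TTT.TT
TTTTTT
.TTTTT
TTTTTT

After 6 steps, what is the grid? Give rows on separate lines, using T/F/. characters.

Step 1: 4 trees catch fire, 1 burn out
  TTT.FT
  T.TF.F
  TTT.FT
  TTTTTT
  .TTTTT
  TTTTTT
Step 2: 4 trees catch fire, 4 burn out
  TTT..F
  T.F...
  TTT..F
  TTTTFT
  .TTTTT
  TTTTTT
Step 3: 5 trees catch fire, 4 burn out
  TTF...
  T.....
  TTF...
  TTTF.F
  .TTTFT
  TTTTTT
Step 4: 6 trees catch fire, 5 burn out
  TF....
  T.....
  TF....
  TTF...
  .TTF.F
  TTTTFT
Step 5: 6 trees catch fire, 6 burn out
  F.....
  T.....
  F.....
  TF....
  .TF...
  TTTF.F
Step 6: 4 trees catch fire, 6 burn out
  ......
  F.....
  ......
  F.....
  .F....
  TTF...

......
F.....
......
F.....
.F....
TTF...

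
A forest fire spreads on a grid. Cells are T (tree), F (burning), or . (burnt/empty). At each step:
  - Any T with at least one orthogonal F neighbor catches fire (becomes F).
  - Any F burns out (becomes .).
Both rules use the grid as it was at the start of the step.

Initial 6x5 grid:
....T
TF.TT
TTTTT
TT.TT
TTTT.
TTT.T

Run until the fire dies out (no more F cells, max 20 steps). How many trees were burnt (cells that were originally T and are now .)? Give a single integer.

Step 1: +2 fires, +1 burnt (F count now 2)
Step 2: +3 fires, +2 burnt (F count now 3)
Step 3: +3 fires, +3 burnt (F count now 3)
Step 4: +6 fires, +3 burnt (F count now 6)
Step 5: +5 fires, +6 burnt (F count now 5)
Step 6: +1 fires, +5 burnt (F count now 1)
Step 7: +0 fires, +1 burnt (F count now 0)
Fire out after step 7
Initially T: 21, now '.': 29
Total burnt (originally-T cells now '.'): 20

Answer: 20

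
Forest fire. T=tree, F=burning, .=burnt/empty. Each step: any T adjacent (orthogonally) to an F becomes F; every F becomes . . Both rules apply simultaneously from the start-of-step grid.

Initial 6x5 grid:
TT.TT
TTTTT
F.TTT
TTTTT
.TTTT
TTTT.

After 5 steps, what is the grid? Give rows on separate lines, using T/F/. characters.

Step 1: 2 trees catch fire, 1 burn out
  TT.TT
  FTTTT
  ..TTT
  FTTTT
  .TTTT
  TTTT.
Step 2: 3 trees catch fire, 2 burn out
  FT.TT
  .FTTT
  ..TTT
  .FTTT
  .TTTT
  TTTT.
Step 3: 4 trees catch fire, 3 burn out
  .F.TT
  ..FTT
  ..TTT
  ..FTT
  .FTTT
  TTTT.
Step 4: 5 trees catch fire, 4 burn out
  ...TT
  ...FT
  ..FTT
  ...FT
  ..FTT
  TFTT.
Step 5: 7 trees catch fire, 5 burn out
  ...FT
  ....F
  ...FT
  ....F
  ...FT
  F.FT.

...FT
....F
...FT
....F
...FT
F.FT.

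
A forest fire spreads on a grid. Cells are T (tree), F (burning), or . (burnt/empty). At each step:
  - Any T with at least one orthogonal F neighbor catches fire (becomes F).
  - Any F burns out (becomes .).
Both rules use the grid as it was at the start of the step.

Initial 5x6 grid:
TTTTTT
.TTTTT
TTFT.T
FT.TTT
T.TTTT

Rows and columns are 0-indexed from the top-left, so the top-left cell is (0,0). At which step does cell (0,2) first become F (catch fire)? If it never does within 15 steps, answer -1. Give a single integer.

Step 1: cell (0,2)='T' (+6 fires, +2 burnt)
Step 2: cell (0,2)='F' (+4 fires, +6 burnt)
  -> target ignites at step 2
Step 3: cell (0,2)='.' (+5 fires, +4 burnt)
Step 4: cell (0,2)='.' (+6 fires, +5 burnt)
Step 5: cell (0,2)='.' (+3 fires, +6 burnt)
Step 6: cell (0,2)='.' (+0 fires, +3 burnt)
  fire out at step 6

2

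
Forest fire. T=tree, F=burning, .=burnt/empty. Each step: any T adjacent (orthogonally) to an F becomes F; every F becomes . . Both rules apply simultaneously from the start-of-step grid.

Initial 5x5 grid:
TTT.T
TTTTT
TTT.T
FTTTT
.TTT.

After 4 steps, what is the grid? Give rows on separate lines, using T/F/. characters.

Step 1: 2 trees catch fire, 1 burn out
  TTT.T
  TTTTT
  FTT.T
  .FTTT
  .TTT.
Step 2: 4 trees catch fire, 2 burn out
  TTT.T
  FTTTT
  .FT.T
  ..FTT
  .FTT.
Step 3: 5 trees catch fire, 4 burn out
  FTT.T
  .FTTT
  ..F.T
  ...FT
  ..FT.
Step 4: 4 trees catch fire, 5 burn out
  .FT.T
  ..FTT
  ....T
  ....F
  ...F.

.FT.T
..FTT
....T
....F
...F.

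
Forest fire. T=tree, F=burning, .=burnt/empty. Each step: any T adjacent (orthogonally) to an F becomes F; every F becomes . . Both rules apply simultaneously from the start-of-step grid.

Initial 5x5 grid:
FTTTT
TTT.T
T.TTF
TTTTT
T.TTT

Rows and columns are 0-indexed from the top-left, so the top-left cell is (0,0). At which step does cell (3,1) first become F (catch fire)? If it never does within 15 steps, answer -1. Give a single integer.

Step 1: cell (3,1)='T' (+5 fires, +2 burnt)
Step 2: cell (3,1)='T' (+7 fires, +5 burnt)
Step 3: cell (3,1)='T' (+5 fires, +7 burnt)
Step 4: cell (3,1)='F' (+3 fires, +5 burnt)
  -> target ignites at step 4
Step 5: cell (3,1)='.' (+0 fires, +3 burnt)
  fire out at step 5

4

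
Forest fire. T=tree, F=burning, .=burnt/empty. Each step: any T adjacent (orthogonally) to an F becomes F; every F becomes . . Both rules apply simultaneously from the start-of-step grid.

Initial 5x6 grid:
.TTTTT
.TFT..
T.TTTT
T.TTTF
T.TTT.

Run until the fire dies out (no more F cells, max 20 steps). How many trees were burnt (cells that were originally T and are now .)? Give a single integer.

Step 1: +6 fires, +2 burnt (F count now 6)
Step 2: +7 fires, +6 burnt (F count now 7)
Step 3: +3 fires, +7 burnt (F count now 3)
Step 4: +1 fires, +3 burnt (F count now 1)
Step 5: +0 fires, +1 burnt (F count now 0)
Fire out after step 5
Initially T: 20, now '.': 27
Total burnt (originally-T cells now '.'): 17

Answer: 17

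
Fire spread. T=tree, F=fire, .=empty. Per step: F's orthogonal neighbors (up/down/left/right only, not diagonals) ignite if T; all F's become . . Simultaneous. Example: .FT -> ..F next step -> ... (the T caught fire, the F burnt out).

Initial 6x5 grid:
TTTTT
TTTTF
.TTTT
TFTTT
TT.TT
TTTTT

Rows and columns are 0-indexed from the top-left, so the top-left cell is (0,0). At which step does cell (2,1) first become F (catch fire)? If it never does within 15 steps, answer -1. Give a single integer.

Step 1: cell (2,1)='F' (+7 fires, +2 burnt)
  -> target ignites at step 1
Step 2: cell (2,1)='.' (+9 fires, +7 burnt)
Step 3: cell (2,1)='.' (+7 fires, +9 burnt)
Step 4: cell (2,1)='.' (+3 fires, +7 burnt)
Step 5: cell (2,1)='.' (+0 fires, +3 burnt)
  fire out at step 5

1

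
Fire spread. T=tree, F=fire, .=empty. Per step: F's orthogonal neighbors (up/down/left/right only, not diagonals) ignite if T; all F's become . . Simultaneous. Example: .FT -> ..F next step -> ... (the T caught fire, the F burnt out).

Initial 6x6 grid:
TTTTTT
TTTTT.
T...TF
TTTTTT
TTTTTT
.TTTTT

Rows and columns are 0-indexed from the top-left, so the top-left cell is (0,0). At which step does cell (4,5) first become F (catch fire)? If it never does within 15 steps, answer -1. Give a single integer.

Step 1: cell (4,5)='T' (+2 fires, +1 burnt)
Step 2: cell (4,5)='F' (+3 fires, +2 burnt)
  -> target ignites at step 2
Step 3: cell (4,5)='.' (+5 fires, +3 burnt)
Step 4: cell (4,5)='.' (+6 fires, +5 burnt)
Step 5: cell (4,5)='.' (+5 fires, +6 burnt)
Step 6: cell (4,5)='.' (+5 fires, +5 burnt)
Step 7: cell (4,5)='.' (+4 fires, +5 burnt)
Step 8: cell (4,5)='.' (+0 fires, +4 burnt)
  fire out at step 8

2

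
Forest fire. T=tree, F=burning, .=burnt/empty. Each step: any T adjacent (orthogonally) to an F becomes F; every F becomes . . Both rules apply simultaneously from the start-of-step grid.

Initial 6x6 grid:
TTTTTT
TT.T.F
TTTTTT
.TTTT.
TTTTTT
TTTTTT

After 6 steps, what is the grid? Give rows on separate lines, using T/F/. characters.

Step 1: 2 trees catch fire, 1 burn out
  TTTTTF
  TT.T..
  TTTTTF
  .TTTT.
  TTTTTT
  TTTTTT
Step 2: 2 trees catch fire, 2 burn out
  TTTTF.
  TT.T..
  TTTTF.
  .TTTT.
  TTTTTT
  TTTTTT
Step 3: 3 trees catch fire, 2 burn out
  TTTF..
  TT.T..
  TTTF..
  .TTTF.
  TTTTTT
  TTTTTT
Step 4: 5 trees catch fire, 3 burn out
  TTF...
  TT.F..
  TTF...
  .TTF..
  TTTTFT
  TTTTTT
Step 5: 6 trees catch fire, 5 burn out
  TF....
  TT....
  TF....
  .TF...
  TTTF.F
  TTTTFT
Step 6: 7 trees catch fire, 6 burn out
  F.....
  TF....
  F.....
  .F....
  TTF...
  TTTF.F

F.....
TF....
F.....
.F....
TTF...
TTTF.F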